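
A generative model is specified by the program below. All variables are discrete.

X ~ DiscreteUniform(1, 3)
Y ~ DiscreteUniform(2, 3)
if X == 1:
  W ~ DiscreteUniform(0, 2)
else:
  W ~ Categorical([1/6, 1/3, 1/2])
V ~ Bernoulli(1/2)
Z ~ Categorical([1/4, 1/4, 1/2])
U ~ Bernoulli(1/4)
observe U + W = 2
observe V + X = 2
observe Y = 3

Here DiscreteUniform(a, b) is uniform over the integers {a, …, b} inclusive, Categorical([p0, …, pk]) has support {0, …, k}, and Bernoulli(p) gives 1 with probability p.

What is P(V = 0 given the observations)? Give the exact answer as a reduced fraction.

P(V = 0 | obs) = 11/19

Enumerate traces; 12 have nonzero weight after conditioning:
  (X=1, Y=3, W=1, V=1, Z=0, U=1) weight 1/576
  (X=1, Y=3, W=1, V=1, Z=1, U=1) weight 1/576
  (X=1, Y=3, W=1, V=1, Z=2, U=1) weight 1/288
  (X=1, Y=3, W=2, V=1, Z=0, U=0) weight 1/192
  (X=1, Y=3, W=2, V=1, Z=1, U=0) weight 1/192
  (X=1, Y=3, W=2, V=1, Z=2, U=0) weight 1/96
  (X=2, Y=3, W=1, V=0, Z=0, U=1) weight 1/576
  (X=2, Y=3, W=1, V=0, Z=1, U=1) weight 1/576
  … 4 more
Group by V:
  weight(V=0) = 11/288
  weight(V=1) = 1/36
Total weight = 11/288 + 1/36 = 19/288
P(V=0 | obs) = 11/288 / 19/288 = 11/19
P(V=1 | obs) = 1/36 / 19/288 = 8/19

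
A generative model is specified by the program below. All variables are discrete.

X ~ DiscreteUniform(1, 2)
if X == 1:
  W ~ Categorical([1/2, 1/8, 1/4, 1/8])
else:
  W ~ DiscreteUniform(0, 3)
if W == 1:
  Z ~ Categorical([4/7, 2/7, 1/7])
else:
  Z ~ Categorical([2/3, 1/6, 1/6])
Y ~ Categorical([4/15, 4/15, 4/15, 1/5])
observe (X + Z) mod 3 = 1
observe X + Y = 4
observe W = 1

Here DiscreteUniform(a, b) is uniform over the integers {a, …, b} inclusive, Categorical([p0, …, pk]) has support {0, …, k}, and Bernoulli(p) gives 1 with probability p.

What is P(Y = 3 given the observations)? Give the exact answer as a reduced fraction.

P(Y = 3 | obs) = 3/5

Enumerate traces; 2 have nonzero weight after conditioning:
  (X=1, W=1, Z=0, Y=3) weight 1/140
  (X=2, W=1, Z=2, Y=2) weight 1/210
Group by Y:
  weight(Y=2) = 1/210
  weight(Y=3) = 1/140
Total weight = 1/210 + 1/140 = 1/84
P(Y=2 | obs) = 1/210 / 1/84 = 2/5
P(Y=3 | obs) = 1/140 / 1/84 = 3/5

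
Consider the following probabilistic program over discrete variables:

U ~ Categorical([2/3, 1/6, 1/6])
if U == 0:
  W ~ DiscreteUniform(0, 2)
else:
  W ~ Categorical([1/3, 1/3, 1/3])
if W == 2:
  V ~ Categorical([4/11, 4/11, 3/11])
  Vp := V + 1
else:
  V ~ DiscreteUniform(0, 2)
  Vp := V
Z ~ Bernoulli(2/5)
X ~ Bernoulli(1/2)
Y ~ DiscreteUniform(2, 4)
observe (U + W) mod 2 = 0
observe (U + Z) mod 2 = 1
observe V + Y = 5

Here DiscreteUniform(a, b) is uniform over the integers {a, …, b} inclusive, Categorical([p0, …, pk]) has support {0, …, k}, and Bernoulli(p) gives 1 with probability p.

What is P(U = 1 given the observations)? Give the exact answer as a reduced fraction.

P(U = 1 | obs) = 33/248

Enumerate traces; 20 have nonzero weight after conditioning:
  (U=0, W=0, V=1, Z=1, X=0, Y=4) weight 2/405
  (U=0, W=0, V=1, Z=1, X=1, Y=4) weight 2/405
  (U=0, W=0, V=2, Z=1, X=0, Y=3) weight 2/405
  (U=0, W=0, V=2, Z=1, X=1, Y=3) weight 2/405
  (U=0, W=2, V=1, Z=1, X=0, Y=4) weight 8/1485
  (U=0, W=2, V=1, Z=1, X=1, Y=4) weight 8/1485
  (U=0, W=2, V=2, Z=1, X=0, Y=3) weight 2/495
  (U=0, W=2, V=2, Z=1, X=1, Y=3) weight 2/495
  (U=1, W=1, V=1, Z=0, X=0, Y=4) weight 1/540
  (U=2, W=0, V=1, Z=1, X=0, Y=4) weight 1/810
  … 10 more
Group by U:
  weight(U=0) = 172/4455
  weight(U=1) = 1/135
  weight(U=2) = 43/4455
Total weight = 172/4455 + 1/135 + 43/4455 = 248/4455
P(U=0 | obs) = 172/4455 / 248/4455 = 43/62
P(U=1 | obs) = 1/135 / 248/4455 = 33/248
P(U=2 | obs) = 43/4455 / 248/4455 = 43/248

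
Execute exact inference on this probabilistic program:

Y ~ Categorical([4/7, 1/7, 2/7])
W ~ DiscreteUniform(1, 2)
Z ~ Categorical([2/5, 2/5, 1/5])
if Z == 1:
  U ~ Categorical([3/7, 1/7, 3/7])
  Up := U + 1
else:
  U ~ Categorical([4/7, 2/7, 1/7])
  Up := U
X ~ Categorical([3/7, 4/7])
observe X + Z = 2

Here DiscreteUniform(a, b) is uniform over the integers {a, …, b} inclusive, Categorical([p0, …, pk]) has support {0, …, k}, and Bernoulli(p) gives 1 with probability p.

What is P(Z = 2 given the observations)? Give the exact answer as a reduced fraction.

Enumerate traces; 36 have nonzero weight after conditioning:
  (Y=0, W=1, Z=1, U=0, X=1) weight 48/1715
  (Y=0, W=1, Z=1, U=1, X=1) weight 16/1715
  (Y=0, W=1, Z=1, U=2, X=1) weight 48/1715
  (Y=0, W=1, Z=2, U=0, X=0) weight 24/1715
  (Y=0, W=1, Z=2, U=1, X=0) weight 12/1715
  (Y=0, W=1, Z=2, U=2, X=0) weight 6/1715
  (Y=0, W=2, Z=1, U=0, X=1) weight 48/1715
  (Y=0, W=2, Z=1, U=1, X=1) weight 16/1715
  … 28 more
Group by Z:
  weight(Z=1) = 8/35
  weight(Z=2) = 3/35
Total weight = 8/35 + 3/35 = 11/35
P(Z=1 | obs) = 8/35 / 11/35 = 8/11
P(Z=2 | obs) = 3/35 / 11/35 = 3/11

P(Z = 2 | obs) = 3/11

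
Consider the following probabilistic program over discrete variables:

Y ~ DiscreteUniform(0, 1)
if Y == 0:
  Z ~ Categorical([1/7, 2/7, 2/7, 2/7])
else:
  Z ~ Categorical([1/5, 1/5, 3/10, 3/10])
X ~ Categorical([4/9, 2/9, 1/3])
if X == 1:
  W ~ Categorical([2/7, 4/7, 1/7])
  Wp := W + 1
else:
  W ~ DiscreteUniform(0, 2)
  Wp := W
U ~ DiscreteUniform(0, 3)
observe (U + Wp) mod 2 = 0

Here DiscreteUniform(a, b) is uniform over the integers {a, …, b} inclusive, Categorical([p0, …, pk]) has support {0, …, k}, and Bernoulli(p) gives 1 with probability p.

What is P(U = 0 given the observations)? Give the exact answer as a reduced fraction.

Enumerate traces; 144 have nonzero weight after conditioning:
  (Y=0, Z=0, X=0, W=0, U=0) weight 1/378
  (Y=0, Z=0, X=0, W=0, U=2) weight 1/378
  (Y=0, Z=0, X=0, W=1, U=1) weight 1/378
  (Y=0, Z=0, X=0, W=1, U=3) weight 1/378
  (Y=0, Z=0, X=0, W=2, U=0) weight 1/378
  (Y=0, Z=0, X=0, W=2, U=2) weight 1/378
  (Y=0, Z=0, X=1, W=0, U=1) weight 1/882
  (Y=0, Z=0, X=1, W=0, U=3) weight 1/882
  … 136 more
Group by U:
  weight(U=0) = 61/378
  weight(U=1) = 67/756
  weight(U=2) = 61/378
  weight(U=3) = 67/756
Total weight = 61/378 + 67/756 + 61/378 + 67/756 = 1/2
P(U=0 | obs) = 61/378 / 1/2 = 61/189
P(U=1 | obs) = 67/756 / 1/2 = 67/378
P(U=2 | obs) = 61/378 / 1/2 = 61/189
P(U=3 | obs) = 67/756 / 1/2 = 67/378

P(U = 0 | obs) = 61/189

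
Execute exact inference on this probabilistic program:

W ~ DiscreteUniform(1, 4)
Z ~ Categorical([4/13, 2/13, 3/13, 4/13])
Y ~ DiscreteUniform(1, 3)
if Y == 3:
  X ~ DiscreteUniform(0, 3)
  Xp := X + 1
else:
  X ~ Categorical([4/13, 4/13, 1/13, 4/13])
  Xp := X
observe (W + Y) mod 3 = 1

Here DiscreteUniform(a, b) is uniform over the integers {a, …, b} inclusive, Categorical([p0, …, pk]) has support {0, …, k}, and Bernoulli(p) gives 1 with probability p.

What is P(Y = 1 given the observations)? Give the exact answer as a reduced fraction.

Enumerate traces; 64 have nonzero weight after conditioning:
  (W=1, Z=0, Y=3, X=0) weight 1/156
  (W=1, Z=0, Y=3, X=1) weight 1/156
  (W=1, Z=0, Y=3, X=2) weight 1/156
  (W=1, Z=0, Y=3, X=3) weight 1/156
  (W=1, Z=1, Y=3, X=0) weight 1/312
  (W=1, Z=1, Y=3, X=1) weight 1/312
  (W=1, Z=1, Y=3, X=2) weight 1/312
  (W=1, Z=1, Y=3, X=3) weight 1/312
  (W=2, Z=0, Y=2, X=0) weight 4/507
  (W=3, Z=0, Y=1, X=0) weight 4/507
  … 54 more
Group by Y:
  weight(Y=1) = 1/12
  weight(Y=2) = 1/12
  weight(Y=3) = 1/6
Total weight = 1/12 + 1/12 + 1/6 = 1/3
P(Y=1 | obs) = 1/12 / 1/3 = 1/4
P(Y=2 | obs) = 1/12 / 1/3 = 1/4
P(Y=3 | obs) = 1/6 / 1/3 = 1/2

P(Y = 1 | obs) = 1/4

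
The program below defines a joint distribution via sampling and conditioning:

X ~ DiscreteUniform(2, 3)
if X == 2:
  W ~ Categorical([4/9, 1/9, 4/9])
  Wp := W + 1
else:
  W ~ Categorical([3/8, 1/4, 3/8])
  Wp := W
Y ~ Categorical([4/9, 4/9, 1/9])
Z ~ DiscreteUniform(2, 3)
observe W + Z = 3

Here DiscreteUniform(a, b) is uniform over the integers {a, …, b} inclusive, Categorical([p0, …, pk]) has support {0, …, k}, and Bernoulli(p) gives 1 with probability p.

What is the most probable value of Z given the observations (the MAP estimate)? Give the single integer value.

Enumerate traces; 12 have nonzero weight after conditioning:
  (X=2, W=0, Y=0, Z=3) weight 4/81
  (X=2, W=0, Y=1, Z=3) weight 4/81
  (X=2, W=0, Y=2, Z=3) weight 1/81
  (X=2, W=1, Y=0, Z=2) weight 1/81
  (X=2, W=1, Y=1, Z=2) weight 1/81
  (X=2, W=1, Y=2, Z=2) weight 1/324
  (X=3, W=0, Y=0, Z=3) weight 1/24
  (X=3, W=0, Y=1, Z=3) weight 1/24
  … 4 more
Group by Z:
  weight(Z=2) = 13/144
  weight(Z=3) = 59/288
Total weight = 13/144 + 59/288 = 85/288
P(Z=2 | obs) = 13/144 / 85/288 = 26/85
P(Z=3 | obs) = 59/288 / 85/288 = 59/85
argmax = 3

argmax_v P(Z = v | obs) = 3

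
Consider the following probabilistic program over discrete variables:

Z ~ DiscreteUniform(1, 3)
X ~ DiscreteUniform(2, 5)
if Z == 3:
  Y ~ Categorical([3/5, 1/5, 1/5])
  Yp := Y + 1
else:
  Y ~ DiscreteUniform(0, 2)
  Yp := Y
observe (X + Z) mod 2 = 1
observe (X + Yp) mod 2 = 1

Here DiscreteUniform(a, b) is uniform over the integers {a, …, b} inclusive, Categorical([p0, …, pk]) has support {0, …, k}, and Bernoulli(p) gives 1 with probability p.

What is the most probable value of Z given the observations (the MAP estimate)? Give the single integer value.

argmax_v P(Z = v | obs) = 3

Enumerate traces; 10 have nonzero weight after conditioning:
  (Z=1, X=2, Y=1) weight 1/36
  (Z=1, X=4, Y=1) weight 1/36
  (Z=2, X=3, Y=0) weight 1/36
  (Z=2, X=3, Y=2) weight 1/36
  (Z=2, X=5, Y=0) weight 1/36
  (Z=2, X=5, Y=2) weight 1/36
  (Z=3, X=2, Y=0) weight 1/20
  (Z=3, X=2, Y=2) weight 1/60
  … 2 more
Group by Z:
  weight(Z=1) = 1/18
  weight(Z=2) = 1/9
  weight(Z=3) = 2/15
Total weight = 1/18 + 1/9 + 2/15 = 3/10
P(Z=1 | obs) = 1/18 / 3/10 = 5/27
P(Z=2 | obs) = 1/9 / 3/10 = 10/27
P(Z=3 | obs) = 2/15 / 3/10 = 4/9
argmax = 3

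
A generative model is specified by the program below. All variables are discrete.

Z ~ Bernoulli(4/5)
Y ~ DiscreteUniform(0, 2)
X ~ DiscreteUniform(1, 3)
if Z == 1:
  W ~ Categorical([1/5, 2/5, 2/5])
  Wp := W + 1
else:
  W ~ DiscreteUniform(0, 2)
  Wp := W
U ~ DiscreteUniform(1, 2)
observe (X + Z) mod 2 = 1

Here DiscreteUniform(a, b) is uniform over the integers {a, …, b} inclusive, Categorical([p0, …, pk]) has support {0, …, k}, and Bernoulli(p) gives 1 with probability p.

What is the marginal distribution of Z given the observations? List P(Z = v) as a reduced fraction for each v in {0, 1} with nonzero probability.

Enumerate traces; 54 have nonzero weight after conditioning:
  (Z=0, Y=0, X=1, W=0, U=1) weight 1/270
  (Z=0, Y=0, X=1, W=0, U=2) weight 1/270
  (Z=0, Y=0, X=1, W=1, U=1) weight 1/270
  (Z=0, Y=0, X=1, W=1, U=2) weight 1/270
  (Z=0, Y=0, X=1, W=2, U=1) weight 1/270
  (Z=0, Y=0, X=1, W=2, U=2) weight 1/270
  (Z=0, Y=0, X=3, W=0, U=1) weight 1/270
  (Z=0, Y=0, X=3, W=0, U=2) weight 1/270
  (Z=1, Y=0, X=2, W=0, U=1) weight 2/225
  … 45 more
Group by Z:
  weight(Z=0) = 2/15
  weight(Z=1) = 4/15
Total weight = 2/15 + 4/15 = 2/5
P(Z=0 | obs) = 2/15 / 2/5 = 1/3
P(Z=1 | obs) = 4/15 / 2/5 = 2/3

P(Z=0) = 1/3, P(Z=1) = 2/3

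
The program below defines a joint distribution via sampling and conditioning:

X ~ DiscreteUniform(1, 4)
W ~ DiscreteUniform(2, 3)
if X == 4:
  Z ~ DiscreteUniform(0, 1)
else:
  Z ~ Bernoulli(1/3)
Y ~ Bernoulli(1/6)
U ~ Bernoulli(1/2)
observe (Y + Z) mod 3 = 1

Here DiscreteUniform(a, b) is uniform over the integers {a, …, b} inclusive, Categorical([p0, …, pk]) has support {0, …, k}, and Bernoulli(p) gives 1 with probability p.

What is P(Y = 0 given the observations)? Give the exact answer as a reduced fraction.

Enumerate traces; 32 have nonzero weight after conditioning:
  (X=1, W=2, Z=0, Y=1, U=0) weight 1/144
  (X=1, W=2, Z=0, Y=1, U=1) weight 1/144
  (X=1, W=2, Z=1, Y=0, U=0) weight 5/288
  (X=1, W=2, Z=1, Y=0, U=1) weight 5/288
  (X=1, W=3, Z=0, Y=1, U=0) weight 1/144
  (X=1, W=3, Z=0, Y=1, U=1) weight 1/144
  (X=1, W=3, Z=1, Y=0, U=0) weight 5/288
  (X=1, W=3, Z=1, Y=0, U=1) weight 5/288
  … 24 more
Group by Y:
  weight(Y=0) = 5/16
  weight(Y=1) = 5/48
Total weight = 5/16 + 5/48 = 5/12
P(Y=0 | obs) = 5/16 / 5/12 = 3/4
P(Y=1 | obs) = 5/48 / 5/12 = 1/4

P(Y = 0 | obs) = 3/4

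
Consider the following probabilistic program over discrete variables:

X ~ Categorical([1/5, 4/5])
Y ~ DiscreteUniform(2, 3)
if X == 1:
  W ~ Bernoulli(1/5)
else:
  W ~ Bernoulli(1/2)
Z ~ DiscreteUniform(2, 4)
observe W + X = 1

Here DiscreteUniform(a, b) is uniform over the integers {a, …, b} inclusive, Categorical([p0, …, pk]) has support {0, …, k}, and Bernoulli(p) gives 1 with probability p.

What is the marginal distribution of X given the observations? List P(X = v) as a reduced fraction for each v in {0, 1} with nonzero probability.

P(X=0) = 5/37, P(X=1) = 32/37

Enumerate traces; 12 have nonzero weight after conditioning:
  (X=0, Y=2, W=1, Z=2) weight 1/60
  (X=0, Y=2, W=1, Z=3) weight 1/60
  (X=0, Y=2, W=1, Z=4) weight 1/60
  (X=0, Y=3, W=1, Z=2) weight 1/60
  (X=0, Y=3, W=1, Z=3) weight 1/60
  (X=0, Y=3, W=1, Z=4) weight 1/60
  (X=1, Y=2, W=0, Z=2) weight 8/75
  (X=1, Y=2, W=0, Z=3) weight 8/75
  … 4 more
Group by X:
  weight(X=0) = 1/10
  weight(X=1) = 16/25
Total weight = 1/10 + 16/25 = 37/50
P(X=0 | obs) = 1/10 / 37/50 = 5/37
P(X=1 | obs) = 16/25 / 37/50 = 32/37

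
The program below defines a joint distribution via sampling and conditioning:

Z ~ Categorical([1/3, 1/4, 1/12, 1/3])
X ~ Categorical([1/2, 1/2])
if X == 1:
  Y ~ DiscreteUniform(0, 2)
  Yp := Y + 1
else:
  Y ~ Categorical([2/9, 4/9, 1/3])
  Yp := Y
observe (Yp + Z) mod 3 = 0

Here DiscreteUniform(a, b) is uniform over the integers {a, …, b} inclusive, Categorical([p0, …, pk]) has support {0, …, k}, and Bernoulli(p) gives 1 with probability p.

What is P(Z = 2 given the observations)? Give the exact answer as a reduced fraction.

Enumerate traces; 8 have nonzero weight after conditioning:
  (Z=0, X=0, Y=0) weight 1/27
  (Z=0, X=1, Y=2) weight 1/18
  (Z=1, X=0, Y=2) weight 1/24
  (Z=1, X=1, Y=1) weight 1/24
  (Z=2, X=0, Y=1) weight 1/54
  (Z=2, X=1, Y=0) weight 1/72
  (Z=3, X=0, Y=0) weight 1/27
  (Z=3, X=1, Y=2) weight 1/18
Group by Z:
  weight(Z=0) = 5/54
  weight(Z=1) = 1/12
  weight(Z=2) = 7/216
  weight(Z=3) = 5/54
Total weight = 5/54 + 1/12 + 7/216 + 5/54 = 65/216
P(Z=0 | obs) = 5/54 / 65/216 = 4/13
P(Z=1 | obs) = 1/12 / 65/216 = 18/65
P(Z=2 | obs) = 7/216 / 65/216 = 7/65
P(Z=3 | obs) = 5/54 / 65/216 = 4/13

P(Z = 2 | obs) = 7/65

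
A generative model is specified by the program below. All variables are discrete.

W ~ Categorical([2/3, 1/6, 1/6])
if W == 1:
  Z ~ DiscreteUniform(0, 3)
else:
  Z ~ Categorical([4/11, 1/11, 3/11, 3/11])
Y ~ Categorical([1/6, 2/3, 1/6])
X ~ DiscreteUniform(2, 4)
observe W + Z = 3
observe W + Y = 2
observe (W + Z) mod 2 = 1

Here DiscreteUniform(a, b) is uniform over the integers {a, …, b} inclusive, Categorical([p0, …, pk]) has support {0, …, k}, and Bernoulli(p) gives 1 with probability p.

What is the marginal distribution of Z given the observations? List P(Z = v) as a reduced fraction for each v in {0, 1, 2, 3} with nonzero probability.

Enumerate traces; 9 have nonzero weight after conditioning:
  (W=0, Z=3, Y=2, X=2) weight 1/99
  (W=0, Z=3, Y=2, X=3) weight 1/99
  (W=0, Z=3, Y=2, X=4) weight 1/99
  (W=1, Z=2, Y=1, X=2) weight 1/108
  (W=1, Z=2, Y=1, X=3) weight 1/108
  (W=1, Z=2, Y=1, X=4) weight 1/108
  (W=2, Z=1, Y=0, X=2) weight 1/1188
  (W=2, Z=1, Y=0, X=3) weight 1/1188
  … 1 more
Group by Z:
  weight(Z=1) = 1/396
  weight(Z=2) = 1/36
  weight(Z=3) = 1/33
Total weight = 1/396 + 1/36 + 1/33 = 2/33
P(Z=1 | obs) = 1/396 / 2/33 = 1/24
P(Z=2 | obs) = 1/36 / 2/33 = 11/24
P(Z=3 | obs) = 1/33 / 2/33 = 1/2

P(Z=1) = 1/24, P(Z=2) = 11/24, P(Z=3) = 1/2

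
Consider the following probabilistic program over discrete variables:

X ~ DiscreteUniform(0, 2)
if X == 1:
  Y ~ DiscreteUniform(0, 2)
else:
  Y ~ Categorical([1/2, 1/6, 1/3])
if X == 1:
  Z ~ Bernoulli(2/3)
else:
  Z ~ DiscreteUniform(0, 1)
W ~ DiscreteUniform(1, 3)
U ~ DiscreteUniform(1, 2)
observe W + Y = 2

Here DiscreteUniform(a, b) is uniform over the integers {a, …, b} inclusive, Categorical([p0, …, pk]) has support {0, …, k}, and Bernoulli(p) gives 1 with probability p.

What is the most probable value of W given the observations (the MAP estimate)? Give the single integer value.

Enumerate traces; 24 have nonzero weight after conditioning:
  (X=0, Y=0, Z=0, W=2, U=1) weight 1/72
  (X=0, Y=0, Z=0, W=2, U=2) weight 1/72
  (X=0, Y=0, Z=1, W=2, U=1) weight 1/72
  (X=0, Y=0, Z=1, W=2, U=2) weight 1/72
  (X=0, Y=1, Z=0, W=1, U=1) weight 1/216
  (X=0, Y=1, Z=0, W=1, U=2) weight 1/216
  (X=0, Y=1, Z=1, W=1, U=1) weight 1/216
  (X=0, Y=1, Z=1, W=1, U=2) weight 1/216
  … 16 more
Group by W:
  weight(W=1) = 2/27
  weight(W=2) = 4/27
Total weight = 2/27 + 4/27 = 2/9
P(W=1 | obs) = 2/27 / 2/9 = 1/3
P(W=2 | obs) = 4/27 / 2/9 = 2/3
argmax = 2

argmax_v P(W = v | obs) = 2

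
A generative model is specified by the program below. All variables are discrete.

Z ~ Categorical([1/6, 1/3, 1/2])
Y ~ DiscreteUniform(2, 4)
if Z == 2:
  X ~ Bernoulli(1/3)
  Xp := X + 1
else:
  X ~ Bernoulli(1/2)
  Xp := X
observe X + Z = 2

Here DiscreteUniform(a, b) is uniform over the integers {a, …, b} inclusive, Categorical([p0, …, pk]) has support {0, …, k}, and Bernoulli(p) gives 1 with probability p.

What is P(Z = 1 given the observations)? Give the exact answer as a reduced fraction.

P(Z = 1 | obs) = 1/3

Enumerate traces; 6 have nonzero weight after conditioning:
  (Z=1, Y=2, X=1) weight 1/18
  (Z=1, Y=3, X=1) weight 1/18
  (Z=1, Y=4, X=1) weight 1/18
  (Z=2, Y=2, X=0) weight 1/9
  (Z=2, Y=3, X=0) weight 1/9
  (Z=2, Y=4, X=0) weight 1/9
Group by Z:
  weight(Z=1) = 1/6
  weight(Z=2) = 1/3
Total weight = 1/6 + 1/3 = 1/2
P(Z=1 | obs) = 1/6 / 1/2 = 1/3
P(Z=2 | obs) = 1/3 / 1/2 = 2/3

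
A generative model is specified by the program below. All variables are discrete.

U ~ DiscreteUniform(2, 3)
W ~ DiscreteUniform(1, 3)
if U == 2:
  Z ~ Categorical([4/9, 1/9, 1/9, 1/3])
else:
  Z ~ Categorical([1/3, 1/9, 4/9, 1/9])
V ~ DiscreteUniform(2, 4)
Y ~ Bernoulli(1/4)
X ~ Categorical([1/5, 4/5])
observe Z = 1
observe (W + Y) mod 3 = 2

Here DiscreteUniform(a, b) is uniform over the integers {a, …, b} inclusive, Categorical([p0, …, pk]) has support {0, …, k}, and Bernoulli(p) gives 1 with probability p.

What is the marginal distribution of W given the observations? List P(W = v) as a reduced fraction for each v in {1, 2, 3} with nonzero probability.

P(W=1) = 1/4, P(W=2) = 3/4

Enumerate traces; 24 have nonzero weight after conditioning:
  (U=2, W=1, Z=1, V=2, Y=1, X=0) weight 1/3240
  (U=2, W=1, Z=1, V=2, Y=1, X=1) weight 1/810
  (U=2, W=1, Z=1, V=3, Y=1, X=0) weight 1/3240
  (U=2, W=1, Z=1, V=3, Y=1, X=1) weight 1/810
  (U=2, W=1, Z=1, V=4, Y=1, X=0) weight 1/3240
  (U=2, W=1, Z=1, V=4, Y=1, X=1) weight 1/810
  (U=2, W=2, Z=1, V=2, Y=0, X=0) weight 1/1080
  (U=2, W=2, Z=1, V=2, Y=0, X=1) weight 1/270
  … 16 more
Group by W:
  weight(W=1) = 1/108
  weight(W=2) = 1/36
Total weight = 1/108 + 1/36 = 1/27
P(W=1 | obs) = 1/108 / 1/27 = 1/4
P(W=2 | obs) = 1/36 / 1/27 = 3/4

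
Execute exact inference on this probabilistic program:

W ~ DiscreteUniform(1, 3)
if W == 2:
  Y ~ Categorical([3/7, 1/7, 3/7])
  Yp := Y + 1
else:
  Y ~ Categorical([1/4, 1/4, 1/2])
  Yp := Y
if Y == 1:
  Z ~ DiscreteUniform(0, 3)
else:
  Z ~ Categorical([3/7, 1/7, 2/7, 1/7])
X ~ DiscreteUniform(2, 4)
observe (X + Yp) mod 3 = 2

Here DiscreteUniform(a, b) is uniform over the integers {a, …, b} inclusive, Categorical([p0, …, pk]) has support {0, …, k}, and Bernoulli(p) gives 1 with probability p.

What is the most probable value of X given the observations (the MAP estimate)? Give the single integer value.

argmax_v P(X = v | obs) = 3

Enumerate traces; 36 have nonzero weight after conditioning:
  (W=1, Y=0, Z=0, X=2) weight 1/84
  (W=1, Y=0, Z=1, X=2) weight 1/252
  (W=1, Y=0, Z=2, X=2) weight 1/126
  (W=1, Y=0, Z=3, X=2) weight 1/252
  (W=1, Y=1, Z=0, X=4) weight 1/144
  (W=1, Y=1, Z=1, X=4) weight 1/144
  (W=1, Y=1, Z=2, X=4) weight 1/144
  (W=1, Y=1, Z=3, X=4) weight 1/144
  (W=1, Y=2, Z=0, X=3) weight 1/42
  … 27 more
Group by X:
  weight(X=2) = 13/126
  weight(X=3) = 8/63
  weight(X=4) = 13/126
Total weight = 13/126 + 8/63 + 13/126 = 1/3
P(X=2 | obs) = 13/126 / 1/3 = 13/42
P(X=3 | obs) = 8/63 / 1/3 = 8/21
P(X=4 | obs) = 13/126 / 1/3 = 13/42
argmax = 3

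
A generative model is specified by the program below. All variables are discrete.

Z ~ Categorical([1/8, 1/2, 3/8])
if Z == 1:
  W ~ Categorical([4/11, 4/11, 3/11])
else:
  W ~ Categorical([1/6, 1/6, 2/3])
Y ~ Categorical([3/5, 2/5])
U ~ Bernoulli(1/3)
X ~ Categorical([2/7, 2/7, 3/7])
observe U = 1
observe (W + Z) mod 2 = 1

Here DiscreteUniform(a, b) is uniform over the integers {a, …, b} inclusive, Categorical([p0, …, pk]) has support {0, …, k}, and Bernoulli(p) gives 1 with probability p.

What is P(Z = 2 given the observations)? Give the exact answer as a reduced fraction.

Enumerate traces; 24 have nonzero weight after conditioning:
  (Z=0, W=1, Y=0, U=1, X=0) weight 1/840
  (Z=0, W=1, Y=0, U=1, X=1) weight 1/840
  (Z=0, W=1, Y=0, U=1, X=2) weight 1/560
  (Z=0, W=1, Y=1, U=1, X=0) weight 1/1260
  (Z=0, W=1, Y=1, U=1, X=1) weight 1/1260
  (Z=0, W=1, Y=1, U=1, X=2) weight 1/840
  (Z=1, W=0, Y=0, U=1, X=0) weight 4/385
  (Z=1, W=0, Y=0, U=1, X=1) weight 4/385
  (Z=2, W=1, Y=0, U=1, X=0) weight 1/280
  … 15 more
Group by Z:
  weight(Z=0) = 1/144
  weight(Z=1) = 7/66
  weight(Z=2) = 1/48
Total weight = 1/144 + 7/66 + 1/48 = 53/396
P(Z=0 | obs) = 1/144 / 53/396 = 11/212
P(Z=1 | obs) = 7/66 / 53/396 = 42/53
P(Z=2 | obs) = 1/48 / 53/396 = 33/212

P(Z = 2 | obs) = 33/212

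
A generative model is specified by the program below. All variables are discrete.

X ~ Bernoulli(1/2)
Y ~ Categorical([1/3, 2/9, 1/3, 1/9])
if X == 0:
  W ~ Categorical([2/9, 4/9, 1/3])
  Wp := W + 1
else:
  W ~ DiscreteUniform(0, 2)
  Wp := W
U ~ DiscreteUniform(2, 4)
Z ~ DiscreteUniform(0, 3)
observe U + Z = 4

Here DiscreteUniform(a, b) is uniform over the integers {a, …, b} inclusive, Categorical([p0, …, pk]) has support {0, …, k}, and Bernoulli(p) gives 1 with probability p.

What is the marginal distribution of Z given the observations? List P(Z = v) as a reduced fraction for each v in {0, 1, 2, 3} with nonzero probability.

Enumerate traces; 72 have nonzero weight after conditioning:
  (X=0, Y=0, W=0, U=2, Z=2) weight 1/324
  (X=0, Y=0, W=0, U=3, Z=1) weight 1/324
  (X=0, Y=0, W=0, U=4, Z=0) weight 1/324
  (X=0, Y=0, W=1, U=2, Z=2) weight 1/162
  (X=0, Y=0, W=1, U=3, Z=1) weight 1/162
  (X=0, Y=0, W=1, U=4, Z=0) weight 1/162
  (X=0, Y=0, W=2, U=2, Z=2) weight 1/216
  (X=0, Y=0, W=2, U=3, Z=1) weight 1/216
  … 64 more
Group by Z:
  weight(Z=0) = 1/12
  weight(Z=1) = 1/12
  weight(Z=2) = 1/12
Total weight = 1/12 + 1/12 + 1/12 = 1/4
P(Z=0 | obs) = 1/12 / 1/4 = 1/3
P(Z=1 | obs) = 1/12 / 1/4 = 1/3
P(Z=2 | obs) = 1/12 / 1/4 = 1/3

P(Z=0) = 1/3, P(Z=1) = 1/3, P(Z=2) = 1/3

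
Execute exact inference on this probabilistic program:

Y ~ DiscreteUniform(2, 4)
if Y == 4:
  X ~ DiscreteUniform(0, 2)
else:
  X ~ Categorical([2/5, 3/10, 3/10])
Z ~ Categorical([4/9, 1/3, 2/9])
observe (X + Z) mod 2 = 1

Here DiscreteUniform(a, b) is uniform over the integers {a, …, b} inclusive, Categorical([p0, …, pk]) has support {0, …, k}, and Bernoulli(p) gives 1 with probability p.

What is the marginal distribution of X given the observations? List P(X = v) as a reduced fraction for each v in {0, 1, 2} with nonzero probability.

P(X=0) = 17/59, P(X=1) = 28/59, P(X=2) = 14/59

Enumerate traces; 12 have nonzero weight after conditioning:
  (Y=2, X=0, Z=1) weight 2/45
  (Y=2, X=1, Z=0) weight 2/45
  (Y=2, X=1, Z=2) weight 1/45
  (Y=2, X=2, Z=1) weight 1/30
  (Y=3, X=0, Z=1) weight 2/45
  (Y=3, X=1, Z=0) weight 2/45
  (Y=3, X=1, Z=2) weight 1/45
  (Y=3, X=2, Z=1) weight 1/30
  … 4 more
Group by X:
  weight(X=0) = 17/135
  weight(X=1) = 28/135
  weight(X=2) = 14/135
Total weight = 17/135 + 28/135 + 14/135 = 59/135
P(X=0 | obs) = 17/135 / 59/135 = 17/59
P(X=1 | obs) = 28/135 / 59/135 = 28/59
P(X=2 | obs) = 14/135 / 59/135 = 14/59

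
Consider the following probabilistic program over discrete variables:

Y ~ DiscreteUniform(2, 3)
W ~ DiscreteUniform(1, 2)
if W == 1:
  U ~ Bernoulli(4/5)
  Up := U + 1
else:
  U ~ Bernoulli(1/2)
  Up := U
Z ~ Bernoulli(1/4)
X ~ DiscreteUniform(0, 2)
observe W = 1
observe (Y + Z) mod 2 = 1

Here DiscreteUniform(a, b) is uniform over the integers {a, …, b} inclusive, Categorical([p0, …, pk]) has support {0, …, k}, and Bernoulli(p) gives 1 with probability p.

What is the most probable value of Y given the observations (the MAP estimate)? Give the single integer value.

argmax_v P(Y = v | obs) = 3

Enumerate traces; 12 have nonzero weight after conditioning:
  (Y=2, W=1, U=0, Z=1, X=0) weight 1/240
  (Y=2, W=1, U=0, Z=1, X=1) weight 1/240
  (Y=2, W=1, U=0, Z=1, X=2) weight 1/240
  (Y=2, W=1, U=1, Z=1, X=0) weight 1/60
  (Y=2, W=1, U=1, Z=1, X=1) weight 1/60
  (Y=2, W=1, U=1, Z=1, X=2) weight 1/60
  (Y=3, W=1, U=0, Z=0, X=0) weight 1/80
  (Y=3, W=1, U=0, Z=0, X=1) weight 1/80
  … 4 more
Group by Y:
  weight(Y=2) = 1/16
  weight(Y=3) = 3/16
Total weight = 1/16 + 3/16 = 1/4
P(Y=2 | obs) = 1/16 / 1/4 = 1/4
P(Y=3 | obs) = 3/16 / 1/4 = 3/4
argmax = 3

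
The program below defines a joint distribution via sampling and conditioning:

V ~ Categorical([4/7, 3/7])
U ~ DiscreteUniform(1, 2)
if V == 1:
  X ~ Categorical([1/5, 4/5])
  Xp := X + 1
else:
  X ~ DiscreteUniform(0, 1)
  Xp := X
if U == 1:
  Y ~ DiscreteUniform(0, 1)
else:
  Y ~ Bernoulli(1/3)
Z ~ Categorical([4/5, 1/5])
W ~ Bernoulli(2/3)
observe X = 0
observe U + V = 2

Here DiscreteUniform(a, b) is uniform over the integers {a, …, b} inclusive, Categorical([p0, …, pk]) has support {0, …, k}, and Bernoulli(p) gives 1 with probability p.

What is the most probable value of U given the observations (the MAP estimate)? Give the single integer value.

Enumerate traces; 16 have nonzero weight after conditioning:
  (V=0, U=2, X=0, Y=0, Z=0, W=0) weight 8/315
  (V=0, U=2, X=0, Y=0, Z=0, W=1) weight 16/315
  (V=0, U=2, X=0, Y=0, Z=1, W=0) weight 2/315
  (V=0, U=2, X=0, Y=0, Z=1, W=1) weight 4/315
  (V=0, U=2, X=0, Y=1, Z=0, W=0) weight 4/315
  (V=0, U=2, X=0, Y=1, Z=0, W=1) weight 8/315
  (V=0, U=2, X=0, Y=1, Z=1, W=0) weight 1/315
  (V=0, U=2, X=0, Y=1, Z=1, W=1) weight 2/315
  (V=1, U=1, X=0, Y=0, Z=0, W=0) weight 1/175
  … 7 more
Group by U:
  weight(U=1) = 3/70
  weight(U=2) = 1/7
Total weight = 3/70 + 1/7 = 13/70
P(U=1 | obs) = 3/70 / 13/70 = 3/13
P(U=2 | obs) = 1/7 / 13/70 = 10/13
argmax = 2

argmax_v P(U = v | obs) = 2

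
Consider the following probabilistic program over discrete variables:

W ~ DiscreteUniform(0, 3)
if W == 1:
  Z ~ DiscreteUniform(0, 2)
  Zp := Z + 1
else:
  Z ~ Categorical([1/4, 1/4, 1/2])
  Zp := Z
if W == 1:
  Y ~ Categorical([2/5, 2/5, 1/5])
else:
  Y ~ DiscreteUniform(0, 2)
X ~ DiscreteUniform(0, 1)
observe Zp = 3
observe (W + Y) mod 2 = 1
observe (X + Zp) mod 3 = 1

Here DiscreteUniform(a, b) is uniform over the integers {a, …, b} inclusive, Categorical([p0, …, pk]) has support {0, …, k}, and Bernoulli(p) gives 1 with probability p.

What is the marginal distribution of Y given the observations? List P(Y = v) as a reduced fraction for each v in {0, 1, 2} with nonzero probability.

Enumerate traces; 2 have nonzero weight after conditioning:
  (W=1, Z=2, Y=0, X=1) weight 1/60
  (W=1, Z=2, Y=2, X=1) weight 1/120
Group by Y:
  weight(Y=0) = 1/60
  weight(Y=2) = 1/120
Total weight = 1/60 + 1/120 = 1/40
P(Y=0 | obs) = 1/60 / 1/40 = 2/3
P(Y=2 | obs) = 1/120 / 1/40 = 1/3

P(Y=0) = 2/3, P(Y=2) = 1/3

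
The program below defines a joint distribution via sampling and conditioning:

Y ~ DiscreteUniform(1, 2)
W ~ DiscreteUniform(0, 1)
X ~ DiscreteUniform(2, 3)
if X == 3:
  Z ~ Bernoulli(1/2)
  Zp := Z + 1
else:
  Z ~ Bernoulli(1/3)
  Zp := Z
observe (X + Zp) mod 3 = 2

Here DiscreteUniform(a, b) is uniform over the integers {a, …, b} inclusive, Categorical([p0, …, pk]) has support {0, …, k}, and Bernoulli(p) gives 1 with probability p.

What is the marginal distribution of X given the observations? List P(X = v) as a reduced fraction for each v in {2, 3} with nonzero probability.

Enumerate traces; 8 have nonzero weight after conditioning:
  (Y=1, W=0, X=2, Z=0) weight 1/12
  (Y=1, W=0, X=3, Z=1) weight 1/16
  (Y=1, W=1, X=2, Z=0) weight 1/12
  (Y=1, W=1, X=3, Z=1) weight 1/16
  (Y=2, W=0, X=2, Z=0) weight 1/12
  (Y=2, W=0, X=3, Z=1) weight 1/16
  (Y=2, W=1, X=2, Z=0) weight 1/12
  (Y=2, W=1, X=3, Z=1) weight 1/16
Group by X:
  weight(X=2) = 1/3
  weight(X=3) = 1/4
Total weight = 1/3 + 1/4 = 7/12
P(X=2 | obs) = 1/3 / 7/12 = 4/7
P(X=3 | obs) = 1/4 / 7/12 = 3/7

P(X=2) = 4/7, P(X=3) = 3/7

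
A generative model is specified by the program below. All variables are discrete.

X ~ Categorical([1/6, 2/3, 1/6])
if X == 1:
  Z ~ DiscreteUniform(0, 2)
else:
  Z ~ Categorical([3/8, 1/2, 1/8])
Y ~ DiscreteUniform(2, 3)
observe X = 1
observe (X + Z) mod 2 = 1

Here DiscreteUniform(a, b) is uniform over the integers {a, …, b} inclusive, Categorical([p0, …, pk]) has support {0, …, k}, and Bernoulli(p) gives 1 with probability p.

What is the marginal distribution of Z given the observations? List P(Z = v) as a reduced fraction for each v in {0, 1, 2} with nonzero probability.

Enumerate traces; 4 have nonzero weight after conditioning:
  (X=1, Z=0, Y=2) weight 1/9
  (X=1, Z=0, Y=3) weight 1/9
  (X=1, Z=2, Y=2) weight 1/9
  (X=1, Z=2, Y=3) weight 1/9
Group by Z:
  weight(Z=0) = 2/9
  weight(Z=2) = 2/9
Total weight = 2/9 + 2/9 = 4/9
P(Z=0 | obs) = 2/9 / 4/9 = 1/2
P(Z=2 | obs) = 2/9 / 4/9 = 1/2

P(Z=0) = 1/2, P(Z=2) = 1/2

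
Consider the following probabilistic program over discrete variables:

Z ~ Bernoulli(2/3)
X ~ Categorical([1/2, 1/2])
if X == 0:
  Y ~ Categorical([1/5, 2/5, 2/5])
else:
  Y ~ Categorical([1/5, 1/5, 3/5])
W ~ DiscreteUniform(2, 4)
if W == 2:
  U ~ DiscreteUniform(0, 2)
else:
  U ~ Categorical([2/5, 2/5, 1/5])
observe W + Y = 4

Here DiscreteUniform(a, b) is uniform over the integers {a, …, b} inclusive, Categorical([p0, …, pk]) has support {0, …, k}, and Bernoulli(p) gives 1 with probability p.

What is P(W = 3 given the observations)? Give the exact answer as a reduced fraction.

P(W = 3 | obs) = 3/10

Enumerate traces; 36 have nonzero weight after conditioning:
  (Z=0, X=0, Y=0, W=4, U=0) weight 1/225
  (Z=0, X=0, Y=0, W=4, U=1) weight 1/225
  (Z=0, X=0, Y=0, W=4, U=2) weight 1/450
  (Z=0, X=0, Y=1, W=3, U=0) weight 2/225
  (Z=0, X=0, Y=1, W=3, U=1) weight 2/225
  (Z=0, X=0, Y=1, W=3, U=2) weight 1/225
  (Z=0, X=0, Y=2, W=2, U=0) weight 1/135
  (Z=0, X=0, Y=2, W=2, U=1) weight 1/135
  … 28 more
Group by W:
  weight(W=2) = 1/6
  weight(W=3) = 1/10
  weight(W=4) = 1/15
Total weight = 1/6 + 1/10 + 1/15 = 1/3
P(W=2 | obs) = 1/6 / 1/3 = 1/2
P(W=3 | obs) = 1/10 / 1/3 = 3/10
P(W=4 | obs) = 1/15 / 1/3 = 1/5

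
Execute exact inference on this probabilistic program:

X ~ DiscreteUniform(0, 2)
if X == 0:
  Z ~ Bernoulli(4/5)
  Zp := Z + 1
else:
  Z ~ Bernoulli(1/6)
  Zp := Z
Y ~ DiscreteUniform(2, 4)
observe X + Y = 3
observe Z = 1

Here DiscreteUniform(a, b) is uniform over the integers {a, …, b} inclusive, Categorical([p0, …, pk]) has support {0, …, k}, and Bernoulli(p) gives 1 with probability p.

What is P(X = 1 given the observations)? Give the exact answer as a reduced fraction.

P(X = 1 | obs) = 5/29

Enumerate traces; 2 have nonzero weight after conditioning:
  (X=0, Z=1, Y=3) weight 4/45
  (X=1, Z=1, Y=2) weight 1/54
Group by X:
  weight(X=0) = 4/45
  weight(X=1) = 1/54
Total weight = 4/45 + 1/54 = 29/270
P(X=0 | obs) = 4/45 / 29/270 = 24/29
P(X=1 | obs) = 1/54 / 29/270 = 5/29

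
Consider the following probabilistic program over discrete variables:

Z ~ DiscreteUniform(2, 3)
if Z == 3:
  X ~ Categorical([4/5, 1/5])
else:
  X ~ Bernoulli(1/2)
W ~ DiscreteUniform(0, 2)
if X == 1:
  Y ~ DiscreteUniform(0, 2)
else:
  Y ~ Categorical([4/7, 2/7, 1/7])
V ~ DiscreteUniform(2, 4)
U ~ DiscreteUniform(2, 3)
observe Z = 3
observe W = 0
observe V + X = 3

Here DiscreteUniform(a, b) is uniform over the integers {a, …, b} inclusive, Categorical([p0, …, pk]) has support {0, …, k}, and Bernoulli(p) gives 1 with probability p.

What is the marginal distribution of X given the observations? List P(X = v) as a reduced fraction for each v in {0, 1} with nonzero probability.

P(X=0) = 4/5, P(X=1) = 1/5

Enumerate traces; 12 have nonzero weight after conditioning:
  (Z=3, X=0, W=0, Y=0, V=3, U=2) weight 4/315
  (Z=3, X=0, W=0, Y=0, V=3, U=3) weight 4/315
  (Z=3, X=0, W=0, Y=1, V=3, U=2) weight 2/315
  (Z=3, X=0, W=0, Y=1, V=3, U=3) weight 2/315
  (Z=3, X=0, W=0, Y=2, V=3, U=2) weight 1/315
  (Z=3, X=0, W=0, Y=2, V=3, U=3) weight 1/315
  (Z=3, X=1, W=0, Y=0, V=2, U=2) weight 1/540
  (Z=3, X=1, W=0, Y=0, V=2, U=3) weight 1/540
  … 4 more
Group by X:
  weight(X=0) = 2/45
  weight(X=1) = 1/90
Total weight = 2/45 + 1/90 = 1/18
P(X=0 | obs) = 2/45 / 1/18 = 4/5
P(X=1 | obs) = 1/90 / 1/18 = 1/5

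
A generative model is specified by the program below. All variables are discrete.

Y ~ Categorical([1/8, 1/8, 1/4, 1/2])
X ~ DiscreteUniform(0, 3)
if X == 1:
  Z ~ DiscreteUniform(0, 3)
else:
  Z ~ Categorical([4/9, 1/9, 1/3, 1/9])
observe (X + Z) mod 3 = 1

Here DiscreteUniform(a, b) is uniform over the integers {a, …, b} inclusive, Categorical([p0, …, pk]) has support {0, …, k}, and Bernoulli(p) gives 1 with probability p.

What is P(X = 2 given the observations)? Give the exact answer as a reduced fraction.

Enumerate traces; 20 have nonzero weight after conditioning:
  (Y=0, X=0, Z=1) weight 1/288
  (Y=0, X=1, Z=0) weight 1/128
  (Y=0, X=1, Z=3) weight 1/128
  (Y=0, X=2, Z=2) weight 1/96
  (Y=0, X=3, Z=1) weight 1/288
  (Y=1, X=0, Z=1) weight 1/288
  (Y=1, X=1, Z=0) weight 1/128
  (Y=1, X=1, Z=3) weight 1/128
  … 12 more
Group by X:
  weight(X=0) = 1/36
  weight(X=1) = 1/8
  weight(X=2) = 1/12
  weight(X=3) = 1/36
Total weight = 1/36 + 1/8 + 1/12 + 1/36 = 19/72
P(X=0 | obs) = 1/36 / 19/72 = 2/19
P(X=1 | obs) = 1/8 / 19/72 = 9/19
P(X=2 | obs) = 1/12 / 19/72 = 6/19
P(X=3 | obs) = 1/36 / 19/72 = 2/19

P(X = 2 | obs) = 6/19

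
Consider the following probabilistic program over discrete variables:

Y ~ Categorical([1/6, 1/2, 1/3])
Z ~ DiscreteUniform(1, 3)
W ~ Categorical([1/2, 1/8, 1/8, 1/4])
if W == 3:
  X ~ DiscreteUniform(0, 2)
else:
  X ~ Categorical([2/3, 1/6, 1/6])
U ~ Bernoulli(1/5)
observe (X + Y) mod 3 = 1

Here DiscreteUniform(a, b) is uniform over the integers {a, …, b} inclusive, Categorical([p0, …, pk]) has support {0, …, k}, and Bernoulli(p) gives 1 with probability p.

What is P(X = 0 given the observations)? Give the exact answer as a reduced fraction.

P(X = 0 | obs) = 14/19

Enumerate traces; 72 have nonzero weight after conditioning:
  (Y=0, Z=1, W=0, X=1, U=0) weight 1/270
  (Y=0, Z=1, W=0, X=1, U=1) weight 1/1080
  (Y=0, Z=1, W=1, X=1, U=0) weight 1/1080
  (Y=0, Z=1, W=1, X=1, U=1) weight 1/4320
  (Y=0, Z=1, W=2, X=1, U=0) weight 1/1080
  (Y=0, Z=1, W=2, X=1, U=1) weight 1/4320
  (Y=0, Z=1, W=3, X=1, U=0) weight 1/270
  (Y=0, Z=1, W=3, X=1, U=1) weight 1/1080
  (Y=1, Z=1, W=0, X=0, U=0) weight 2/45
  (Y=2, Z=1, W=0, X=2, U=0) weight 1/135
  … 62 more
Group by X:
  weight(X=0) = 7/24
  weight(X=1) = 5/144
  weight(X=2) = 5/72
Total weight = 7/24 + 5/144 + 5/72 = 19/48
P(X=0 | obs) = 7/24 / 19/48 = 14/19
P(X=1 | obs) = 5/144 / 19/48 = 5/57
P(X=2 | obs) = 5/72 / 19/48 = 10/57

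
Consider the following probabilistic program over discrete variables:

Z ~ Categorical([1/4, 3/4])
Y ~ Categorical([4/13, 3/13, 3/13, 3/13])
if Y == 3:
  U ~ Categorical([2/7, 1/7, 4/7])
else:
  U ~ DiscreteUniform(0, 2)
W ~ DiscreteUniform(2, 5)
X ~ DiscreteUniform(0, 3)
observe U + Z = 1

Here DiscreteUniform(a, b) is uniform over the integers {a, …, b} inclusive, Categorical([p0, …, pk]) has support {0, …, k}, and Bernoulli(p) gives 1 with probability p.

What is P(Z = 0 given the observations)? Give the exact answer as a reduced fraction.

P(Z = 0 | obs) = 79/343

Enumerate traces; 128 have nonzero weight after conditioning:
  (Z=0, Y=0, U=1, W=2, X=0) weight 1/624
  (Z=0, Y=0, U=1, W=2, X=1) weight 1/624
  (Z=0, Y=0, U=1, W=2, X=2) weight 1/624
  (Z=0, Y=0, U=1, W=2, X=3) weight 1/624
  (Z=0, Y=0, U=1, W=3, X=0) weight 1/624
  (Z=0, Y=0, U=1, W=3, X=1) weight 1/624
  (Z=0, Y=0, U=1, W=3, X=2) weight 1/624
  (Z=0, Y=0, U=1, W=3, X=3) weight 1/624
  (Z=1, Y=0, U=0, W=2, X=0) weight 1/208
  … 119 more
Group by Z:
  weight(Z=0) = 79/1092
  weight(Z=1) = 22/91
Total weight = 79/1092 + 22/91 = 49/156
P(Z=0 | obs) = 79/1092 / 49/156 = 79/343
P(Z=1 | obs) = 22/91 / 49/156 = 264/343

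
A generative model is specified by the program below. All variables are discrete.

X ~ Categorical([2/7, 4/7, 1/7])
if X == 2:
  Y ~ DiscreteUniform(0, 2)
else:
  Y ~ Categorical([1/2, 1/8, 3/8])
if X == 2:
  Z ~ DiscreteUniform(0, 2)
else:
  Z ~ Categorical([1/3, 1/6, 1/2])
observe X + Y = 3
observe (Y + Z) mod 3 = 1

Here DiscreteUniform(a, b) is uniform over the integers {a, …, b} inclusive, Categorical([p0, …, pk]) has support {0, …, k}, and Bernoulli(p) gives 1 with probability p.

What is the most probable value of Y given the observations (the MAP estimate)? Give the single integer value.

argmax_v P(Y = v | obs) = 2

Enumerate traces; 2 have nonzero weight after conditioning:
  (X=1, Y=2, Z=2) weight 3/28
  (X=2, Y=1, Z=0) weight 1/63
Group by Y:
  weight(Y=1) = 1/63
  weight(Y=2) = 3/28
Total weight = 1/63 + 3/28 = 31/252
P(Y=1 | obs) = 1/63 / 31/252 = 4/31
P(Y=2 | obs) = 3/28 / 31/252 = 27/31
argmax = 2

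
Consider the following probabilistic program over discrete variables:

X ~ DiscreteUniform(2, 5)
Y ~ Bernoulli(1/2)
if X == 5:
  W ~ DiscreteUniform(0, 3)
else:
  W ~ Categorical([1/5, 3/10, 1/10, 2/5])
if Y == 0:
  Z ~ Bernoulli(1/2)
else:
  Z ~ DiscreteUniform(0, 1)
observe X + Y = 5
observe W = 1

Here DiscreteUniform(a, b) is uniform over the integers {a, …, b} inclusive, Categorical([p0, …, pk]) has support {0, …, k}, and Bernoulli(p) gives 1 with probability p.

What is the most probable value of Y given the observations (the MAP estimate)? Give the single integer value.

argmax_v P(Y = v | obs) = 1

Enumerate traces; 4 have nonzero weight after conditioning:
  (X=4, Y=1, W=1, Z=0) weight 3/160
  (X=4, Y=1, W=1, Z=1) weight 3/160
  (X=5, Y=0, W=1, Z=0) weight 1/64
  (X=5, Y=0, W=1, Z=1) weight 1/64
Group by Y:
  weight(Y=0) = 1/32
  weight(Y=1) = 3/80
Total weight = 1/32 + 3/80 = 11/160
P(Y=0 | obs) = 1/32 / 11/160 = 5/11
P(Y=1 | obs) = 3/80 / 11/160 = 6/11
argmax = 1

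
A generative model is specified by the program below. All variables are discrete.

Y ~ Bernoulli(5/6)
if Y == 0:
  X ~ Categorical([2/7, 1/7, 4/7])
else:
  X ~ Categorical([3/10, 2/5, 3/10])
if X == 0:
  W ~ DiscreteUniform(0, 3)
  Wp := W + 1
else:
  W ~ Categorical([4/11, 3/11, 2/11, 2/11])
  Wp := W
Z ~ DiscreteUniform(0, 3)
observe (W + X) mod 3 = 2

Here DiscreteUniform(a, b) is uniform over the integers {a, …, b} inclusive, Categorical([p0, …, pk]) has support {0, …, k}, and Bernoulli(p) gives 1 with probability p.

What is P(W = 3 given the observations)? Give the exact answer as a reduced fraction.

P(W = 3 | obs) = 232/1331

Enumerate traces; 32 have nonzero weight after conditioning:
  (Y=0, X=0, W=2, Z=0) weight 1/336
  (Y=0, X=0, W=2, Z=1) weight 1/336
  (Y=0, X=0, W=2, Z=2) weight 1/336
  (Y=0, X=0, W=2, Z=3) weight 1/336
  (Y=0, X=1, W=1, Z=0) weight 1/616
  (Y=0, X=1, W=1, Z=1) weight 1/616
  (Y=0, X=1, W=1, Z=2) weight 1/616
  (Y=0, X=1, W=1, Z=3) weight 1/616
  (Y=0, X=2, W=0, Z=0) weight 2/231
  (Y=0, X=2, W=3, Z=0) weight 1/231
  … 22 more
Group by W:
  weight(W=0) = 29/231
  weight(W=1) = 15/154
  weight(W=2) = 25/336
  weight(W=3) = 29/462
Total weight = 29/231 + 15/154 + 25/336 + 29/462 = 121/336
P(W=0 | obs) = 29/231 / 121/336 = 464/1331
P(W=1 | obs) = 15/154 / 121/336 = 360/1331
P(W=2 | obs) = 25/336 / 121/336 = 25/121
P(W=3 | obs) = 29/462 / 121/336 = 232/1331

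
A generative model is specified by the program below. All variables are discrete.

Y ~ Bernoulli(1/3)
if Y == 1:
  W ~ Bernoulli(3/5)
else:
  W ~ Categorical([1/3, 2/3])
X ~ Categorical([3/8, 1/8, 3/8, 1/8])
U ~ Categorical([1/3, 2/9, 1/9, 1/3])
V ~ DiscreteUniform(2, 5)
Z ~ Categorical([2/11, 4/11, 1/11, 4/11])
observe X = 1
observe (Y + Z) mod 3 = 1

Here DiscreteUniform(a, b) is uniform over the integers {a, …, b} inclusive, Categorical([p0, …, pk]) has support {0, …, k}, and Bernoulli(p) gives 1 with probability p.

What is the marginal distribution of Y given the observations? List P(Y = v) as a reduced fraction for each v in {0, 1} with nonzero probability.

Enumerate traces; 96 have nonzero weight after conditioning:
  (Y=0, W=0, X=1, U=0, V=2, Z=1) weight 1/1188
  (Y=0, W=0, X=1, U=0, V=3, Z=1) weight 1/1188
  (Y=0, W=0, X=1, U=0, V=4, Z=1) weight 1/1188
  (Y=0, W=0, X=1, U=0, V=5, Z=1) weight 1/1188
  (Y=0, W=0, X=1, U=1, V=2, Z=1) weight 1/1782
  (Y=0, W=0, X=1, U=1, V=3, Z=1) weight 1/1782
  (Y=0, W=0, X=1, U=1, V=4, Z=1) weight 1/1782
  (Y=0, W=0, X=1, U=1, V=5, Z=1) weight 1/1782
  (Y=1, W=0, X=1, U=0, V=2, Z=0) weight 1/3960
  … 87 more
Group by Y:
  weight(Y=0) = 1/33
  weight(Y=1) = 1/44
Total weight = 1/33 + 1/44 = 7/132
P(Y=0 | obs) = 1/33 / 7/132 = 4/7
P(Y=1 | obs) = 1/44 / 7/132 = 3/7

P(Y=0) = 4/7, P(Y=1) = 3/7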